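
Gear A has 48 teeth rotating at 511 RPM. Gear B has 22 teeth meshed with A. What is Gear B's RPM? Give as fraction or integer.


Gear ratio: teeth_A * RPM_A = teeth_B * RPM_B
48 * 511 = 22 * RPM_B
24528 = 22 * RPM_B
RPM_B = 24528 / 22
RPM_B = 12264/11

12264/11


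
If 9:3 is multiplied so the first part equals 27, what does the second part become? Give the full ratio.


Original ratio: 9:3
First term target: 27
Scale factor = 27 / 9 = 3
Multiply second term: 3 * 3 = 9
Equivalent ratio = 27:9

27:9


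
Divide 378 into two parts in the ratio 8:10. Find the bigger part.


Total parts = 8 + 10 = 18
Value per part = 378 / 18 = 21
First share = 8 * 21 = 168
Second share = 10 * 21 = 210
Larger share = 210

210


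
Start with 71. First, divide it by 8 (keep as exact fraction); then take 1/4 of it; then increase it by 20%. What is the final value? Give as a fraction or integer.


Start with 71.
Step 1: Divide by 8: 71 / 8 = 71/8
Step 2: Take 1/4: 71/8 * 1/4 = 71/32
Step 3: Increase by 20%: 71/32 * 120/100 = 213/80
Final result = 213/80

213/80


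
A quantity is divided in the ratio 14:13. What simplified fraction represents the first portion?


Total parts = 14 + 13 = 27
First part fraction = 14/27
Simplify: 14/27 = 14/27

14/27


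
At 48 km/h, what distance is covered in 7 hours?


Using distance = speed * time
Speed = 48 km/h
Time = 7 hours
Distance = 48 * 7
= 336 km

336


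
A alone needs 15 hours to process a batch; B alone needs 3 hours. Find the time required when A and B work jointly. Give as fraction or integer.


Rate of A = 1/15 job per hour
Rate of B = 1/3 job per hour
Combined rate = 1/15 + 1/3
Find common denominator: (3 + 15)/(15*3) = 18/45
Combined rate = 2/5 job per hour
Time together = 1 / (2/5) = 5/2 hours

5/2


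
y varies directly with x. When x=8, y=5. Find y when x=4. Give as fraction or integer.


Direct proportion: y = kx
Find k: k = 5/8 = 5/8
Compute y at x=4: y = 5/8 * 4
y = 5/2

5/2


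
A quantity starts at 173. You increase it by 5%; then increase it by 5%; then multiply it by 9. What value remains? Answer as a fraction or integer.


Start with 173.
Step 1: Increase by 5%: 173 * 105/100 = 3633/20
Step 2: Increase by 5%: 3633/20 * 105/100 = 76293/400
Step 3: Multiply by 9: 76293/400 * 9 = 686637/400
Final result = 686637/400

686637/400


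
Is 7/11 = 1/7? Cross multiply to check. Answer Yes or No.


Cross multiply to check 7/11 = 1/7
Left cross product: 7 * 7 = 49
Right cross product: 11 * 1 = 11
49 != 11
Not equal, so proportions differ => No

No


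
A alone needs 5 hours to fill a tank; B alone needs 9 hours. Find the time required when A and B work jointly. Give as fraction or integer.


Rate of A = 1/5 job per hour
Rate of B = 1/9 job per hour
Combined rate = 1/5 + 1/9
Find common denominator: (9 + 5)/(5*9) = 14/45
Combined rate = 14/45 job per hour
Time together = 1 / (14/45) = 45/14 hours

45/14


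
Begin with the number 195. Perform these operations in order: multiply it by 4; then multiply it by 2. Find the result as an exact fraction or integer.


Start with 195.
Step 1: Multiply by 4: 195 * 4 = 780
Step 2: Multiply by 2: 780 * 2 = 1560
Final result = 1560

1560


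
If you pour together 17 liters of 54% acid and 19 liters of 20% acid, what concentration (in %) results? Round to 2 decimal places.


Solute in mixture 1 = 54% of 17 L = 17*54/100 = 459/50 L
Solute in mixture 2 = 20% of 19 L = 19*20/100 = 19/5 L
Total solute = 459/50 + 19/5 = 649/50 L
Total volume = 17 + 19 = 36 L
Final concentration = 649/50/36 * 100 = 36.06%

36.06


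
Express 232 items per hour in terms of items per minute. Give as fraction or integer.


Converting from per hour to per minute
Rate = 232 items per hour
Divide by 60: 232/60
= 58/15 items per minute

58/15


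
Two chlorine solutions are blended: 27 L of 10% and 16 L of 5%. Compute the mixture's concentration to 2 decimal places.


Solute in mixture 1 = 10% of 27 L = 27*10/100 = 27/10 L
Solute in mixture 2 = 5% of 16 L = 16*5/100 = 4/5 L
Total solute = 27/10 + 4/5 = 7/2 L
Total volume = 27 + 16 = 43 L
Final concentration = 7/2/43 * 100 = 8.14%

8.14


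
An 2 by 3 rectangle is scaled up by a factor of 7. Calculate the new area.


Original dimensions: 2 x 3
Enlargement factor = 7
New width = 2 * 7 = 14
New height = 3 * 7 = 21
New area = 14 * 21 = 294

294


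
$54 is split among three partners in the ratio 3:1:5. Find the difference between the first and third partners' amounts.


Total parts = 3 + 1 + 5 = 9
Value per part = 54 / 9 = 6
Shares: 3*6=18, 1*6=6, 5*6=30
First share = 18, third share = 30
Difference = |18 - 30| = 12

12


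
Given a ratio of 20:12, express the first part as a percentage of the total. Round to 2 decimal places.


Total parts = 20 + 12 = 32
First part fraction = 20/32
Percentage = (20/32) * 100
= 0.625 * 100
= 62.50%

62.50


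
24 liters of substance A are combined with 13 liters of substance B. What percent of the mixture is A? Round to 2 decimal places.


Volume of A = 24 L
Volume of B = 13 L
Total volume = 24 + 13 = 37 L
Percentage of A = (24/37) * 100
= 64.86%

64.86


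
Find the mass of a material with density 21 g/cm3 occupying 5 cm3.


Using mass = density * volume
Density = 21 g/cm3
Volume = 5 cm3
Mass = 21 * 5
= 105 g

105


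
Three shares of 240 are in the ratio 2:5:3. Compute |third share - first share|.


Total parts = 2 + 5 + 3 = 10
Value per part = 240 / 10 = 24
Shares: 2*24=48, 5*24=120, 3*24=72
Third share = 72, first share = 48
Difference = |72 - 48| = 24

24


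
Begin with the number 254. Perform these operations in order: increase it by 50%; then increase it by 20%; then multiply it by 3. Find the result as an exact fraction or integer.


Start with 254.
Step 1: Increase by 50%: 254 * 150/100 = 381
Step 2: Increase by 20%: 381 * 120/100 = 2286/5
Step 3: Multiply by 3: 2286/5 * 3 = 6858/5
Final result = 6858/5

6858/5


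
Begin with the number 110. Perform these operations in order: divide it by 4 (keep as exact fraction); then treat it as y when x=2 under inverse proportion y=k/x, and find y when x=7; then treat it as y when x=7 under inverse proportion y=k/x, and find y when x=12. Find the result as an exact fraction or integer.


Start with 110.
Step 1: Divide by 4: 110 / 4 = 55/2
Step 2: Inverse prop: k = (55/2)*2; new y = k/7 = 55/2*2/7 = 55/7
Step 3: Inverse prop: k = (55/7)*7; new y = k/12 = 55/7*7/12 = 55/12
Final result = 55/12

55/12


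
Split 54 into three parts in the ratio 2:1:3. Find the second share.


Ratio = 2:1:3
Total parts = 2 + 1 + 3 = 6
Value per part = 54 / 6 = 9
First share = 2 * 9 = 18
Middle share = 1 * 9 = 9
Third share = 3 * 9 = 27

9


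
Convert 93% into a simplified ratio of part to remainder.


Part = 93%, Remainder = 7%
Ratio = 93:7
GCD(93, 7) = 1
Simplify: 93:7 = 93:7

93:7


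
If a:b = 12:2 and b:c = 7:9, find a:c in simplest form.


Given a:b = 12:2 and b:c = 7:9
Make b consistent. Multiply first ratio by 7: a:b = 84:14
Multiply second ratio by 2: b:c = 14:18
Now b = 14 in both, so a:b:c = 84:14:18
Therefore a:c = 84:18
Simplify by GCD: a:c = 14:3

14:3


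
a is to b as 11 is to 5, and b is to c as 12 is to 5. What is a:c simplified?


Given a:b = 11:5 and b:c = 12:5
Make b consistent. Multiply first ratio by 12: a:b = 132:60
Multiply second ratio by 5: b:c = 60:25
Now b = 60 in both, so a:b:c = 132:60:25
Therefore a:c = 132:25
Simplify by GCD: a:c = 132:25

132:25


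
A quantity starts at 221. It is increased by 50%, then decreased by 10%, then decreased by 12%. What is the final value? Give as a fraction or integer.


Start: 221
Step 1: increase by 50% => multiply by 150/100
  221 * 150/100 = 663/2
Step 2: decrease by 10% => multiply by 90/100
  663/2 * 90/100 = 5967/20
Step 3: decrease by 12% => multiply by 88/100
  5967/20 * 88/100 = 65637/250
Final value = 65637/250

65637/250


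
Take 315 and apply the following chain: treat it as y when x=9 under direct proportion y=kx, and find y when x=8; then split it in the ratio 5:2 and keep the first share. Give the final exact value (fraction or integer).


Start with 315.
Step 1: Direct prop: k = (315)/9; new y = k*8 = 315*8/9 = 280
Step 2: Split 5:2, first share = 280 * 5/7 = 200
Final result = 200

200


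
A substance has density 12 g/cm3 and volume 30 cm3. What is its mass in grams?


Using mass = density * volume
Density = 12 g/cm3
Volume = 30 cm3
Mass = 12 * 30
= 360 g

360


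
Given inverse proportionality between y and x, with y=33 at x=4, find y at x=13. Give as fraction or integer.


Inverse proportion: y = k/x
Find k: k = 4 * 33 = 132
Compute y at x=13: y = 132/13
y = 132/13

132/13


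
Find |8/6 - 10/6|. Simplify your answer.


Simplify: 8/6 = 4/3 and 10/6 = 5/3
Find common denominator: LCD = 3
Convert: 4/3 and 5/3
Difference = |4 - 5|/3 = 1/3
Simplified = 1/3

1/3


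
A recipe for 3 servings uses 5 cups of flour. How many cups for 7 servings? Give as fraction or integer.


Original: 5 cups for 3 servings
Target servings = 7
Scaling factor = 7/3
New amount = 5 * 7/3
= 35/3
= 35/3 cups

35/3


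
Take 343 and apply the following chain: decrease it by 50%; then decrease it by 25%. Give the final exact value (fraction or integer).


Start with 343.
Step 1: Decrease by 50%: 343 * 50/100 = 343/2
Step 2: Decrease by 25%: 343/2 * 75/100 = 1029/8
Final result = 1029/8

1029/8


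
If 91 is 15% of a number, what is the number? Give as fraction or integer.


Given: 91 is 15% of the whole
Set up: 91 = 15/100 * whole
whole = 91 * 100 / 15
whole = 9100 / 15
whole = 1820/3

1820/3


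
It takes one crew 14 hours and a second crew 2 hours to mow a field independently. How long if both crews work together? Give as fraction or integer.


Rate of A = 1/14 job per hour
Rate of B = 1/2 job per hour
Combined rate = 1/14 + 1/2
Find common denominator: (2 + 14)/(14*2) = 16/28
Combined rate = 4/7 job per hour
Time together = 1 / (4/7) = 7/4 hours

7/4


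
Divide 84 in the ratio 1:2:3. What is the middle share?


Ratio = 1:2:3
Total parts = 1 + 2 + 3 = 6
Value per part = 84 / 6 = 14
First share = 1 * 14 = 14
Middle share = 2 * 14 = 28
Third share = 3 * 14 = 42

28


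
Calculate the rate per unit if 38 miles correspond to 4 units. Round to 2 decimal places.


Total miles = 38
Number of units = 4
Unit rate = 38 / 4
= 9.50 miles per unit

9.50


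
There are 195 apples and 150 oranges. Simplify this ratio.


Find GCD(195, 150)
GCD = 15
Divide both by 15: 195/15 = 13, 150/15 = 10
Simplified ratio = 13:10

13:10


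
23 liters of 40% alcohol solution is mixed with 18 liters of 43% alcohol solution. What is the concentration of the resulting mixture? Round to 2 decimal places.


Solute in mixture 1 = 40% of 23 L = 23*40/100 = 46/5 L
Solute in mixture 2 = 43% of 18 L = 18*43/100 = 387/50 L
Total solute = 46/5 + 387/50 = 847/50 L
Total volume = 23 + 18 = 41 L
Final concentration = 847/50/41 * 100 = 41.32%

41.32


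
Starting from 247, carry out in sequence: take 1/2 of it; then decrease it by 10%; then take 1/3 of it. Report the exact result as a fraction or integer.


Start with 247.
Step 1: Take 1/2: 247 * 1/2 = 247/2
Step 2: Decrease by 10%: 247/2 * 90/100 = 2223/20
Step 3: Take 1/3: 2223/20 * 1/3 = 741/20
Final result = 741/20

741/20


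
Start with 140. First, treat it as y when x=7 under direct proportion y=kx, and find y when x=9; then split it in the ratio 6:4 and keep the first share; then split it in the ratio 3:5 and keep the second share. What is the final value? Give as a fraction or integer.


Start with 140.
Step 1: Direct prop: k = (140)/7; new y = k*9 = 140*9/7 = 180
Step 2: Split 6:4, first share = 180 * 6/10 = 108
Step 3: Split 3:5, second share = 108 * 5/8 = 135/2
Final result = 135/2

135/2


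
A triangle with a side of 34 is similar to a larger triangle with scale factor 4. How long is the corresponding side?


Similar triangles have proportional sides
Scale factor = 4
Smaller side = 34
Corresponding larger side = 34 * 4
= 136

136


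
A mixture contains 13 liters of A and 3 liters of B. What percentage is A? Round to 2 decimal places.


Volume of A = 13 L
Volume of B = 3 L
Total volume = 13 + 3 = 16 L
Percentage of A = (13/16) * 100
= 81.25%

81.25


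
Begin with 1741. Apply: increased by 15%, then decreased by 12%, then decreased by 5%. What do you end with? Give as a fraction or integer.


Start: 1741
Step 1: increase by 15% => multiply by 115/100
  1741 * 115/100 = 40043/20
Step 2: decrease by 12% => multiply by 88/100
  40043/20 * 88/100 = 440473/250
Step 3: decrease by 5% => multiply by 95/100
  440473/250 * 95/100 = 8368987/5000
Final value = 8368987/5000

8368987/5000


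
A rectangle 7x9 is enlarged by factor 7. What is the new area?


Original dimensions: 7 x 9
Enlargement factor = 7
New width = 7 * 7 = 49
New height = 9 * 7 = 63
New area = 49 * 63 = 3087

3087


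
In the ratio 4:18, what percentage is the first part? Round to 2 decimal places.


Total parts = 4 + 18 = 22
First part fraction = 4/22
Percentage = (4/22) * 100
= 0.181818 * 100
= 18.18%

18.18


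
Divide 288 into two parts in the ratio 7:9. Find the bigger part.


Total parts = 7 + 9 = 16
Value per part = 288 / 16 = 18
First share = 7 * 18 = 126
Second share = 9 * 18 = 162
Larger share = 162

162


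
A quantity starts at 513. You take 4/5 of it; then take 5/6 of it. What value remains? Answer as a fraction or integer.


Start with 513.
Step 1: Take 4/5: 513 * 4/5 = 2052/5
Step 2: Take 5/6: 2052/5 * 5/6 = 342
Final result = 342

342


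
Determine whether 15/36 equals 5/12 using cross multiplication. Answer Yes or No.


Cross multiply to check 15/36 = 5/12
Left cross product: 15 * 12 = 180
Right cross product: 36 * 5 = 180
180 = 180
Equal, so proportions match => Yes

Yes


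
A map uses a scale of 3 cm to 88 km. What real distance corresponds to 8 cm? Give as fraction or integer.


Map scale: 3 cm = 88 km
Measured distance on map = 8 cm
Set up proportion: 8 * 88 / 3
= 704 / 3
= 704/3 km

704/3


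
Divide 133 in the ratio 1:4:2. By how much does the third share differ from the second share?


Total parts = 1 + 4 + 2 = 7
Value per part = 133 / 7 = 19
Shares: 1*19=19, 4*19=76, 2*19=38
Third share = 38, second share = 76
Difference = |38 - 76| = 38

38


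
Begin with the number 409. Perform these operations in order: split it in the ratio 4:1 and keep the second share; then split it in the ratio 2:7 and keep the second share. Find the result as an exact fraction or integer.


Start with 409.
Step 1: Split 4:1, second share = 409 * 1/5 = 409/5
Step 2: Split 2:7, second share = 409/5 * 7/9 = 2863/45
Final result = 2863/45

2863/45


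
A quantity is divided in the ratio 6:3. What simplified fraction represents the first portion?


Total parts = 6 + 3 = 9
First part fraction = 6/9
Simplify: 6/9 = 2/3

2/3


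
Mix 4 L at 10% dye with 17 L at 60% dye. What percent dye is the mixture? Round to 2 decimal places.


Solute in mixture 1 = 10% of 4 L = 4*10/100 = 2/5 L
Solute in mixture 2 = 60% of 17 L = 17*60/100 = 51/5 L
Total solute = 2/5 + 51/5 = 53/5 L
Total volume = 4 + 17 = 21 L
Final concentration = 53/5/21 * 100 = 50.48%

50.48


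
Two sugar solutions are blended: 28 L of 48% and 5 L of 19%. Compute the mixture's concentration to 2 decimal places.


Solute in mixture 1 = 48% of 28 L = 28*48/100 = 336/25 L
Solute in mixture 2 = 19% of 5 L = 5*19/100 = 19/20 L
Total solute = 336/25 + 19/20 = 1439/100 L
Total volume = 28 + 5 = 33 L
Final concentration = 1439/100/33 * 100 = 43.61%

43.61


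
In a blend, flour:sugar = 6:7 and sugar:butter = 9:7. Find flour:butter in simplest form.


Given a:b = 6:7 and b:c = 9:7
Make b consistent. Multiply first ratio by 9: a:b = 54:63
Multiply second ratio by 7: b:c = 63:49
Now b = 63 in both, so a:b:c = 54:63:49
Therefore a:c = 54:49
Simplify by GCD: a:c = 54:49

54:49


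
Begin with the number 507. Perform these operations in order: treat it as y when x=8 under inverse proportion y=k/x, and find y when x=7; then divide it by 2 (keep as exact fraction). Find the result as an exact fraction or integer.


Start with 507.
Step 1: Inverse prop: k = (507)*8; new y = k/7 = 507*8/7 = 4056/7
Step 2: Divide by 2: 4056/7 / 2 = 2028/7
Final result = 2028/7

2028/7


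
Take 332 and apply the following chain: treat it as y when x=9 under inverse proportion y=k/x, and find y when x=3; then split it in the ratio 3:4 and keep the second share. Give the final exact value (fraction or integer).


Start with 332.
Step 1: Inverse prop: k = (332)*9; new y = k/3 = 332*9/3 = 996
Step 2: Split 3:4, second share = 996 * 4/7 = 3984/7
Final result = 3984/7

3984/7


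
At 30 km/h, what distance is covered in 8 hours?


Using distance = speed * time
Speed = 30 km/h
Time = 8 hours
Distance = 30 * 8
= 240 km

240


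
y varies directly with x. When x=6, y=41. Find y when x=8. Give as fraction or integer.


Direct proportion: y = kx
Find k: k = 41/6 = 41/6
Compute y at x=8: y = 41/6 * 8
y = 164/3

164/3


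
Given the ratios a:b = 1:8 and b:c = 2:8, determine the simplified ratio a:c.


Given a:b = 1:8 and b:c = 2:8
Make b consistent. Multiply first ratio by 2: a:b = 2:16
Multiply second ratio by 8: b:c = 16:64
Now b = 16 in both, so a:b:c = 2:16:64
Therefore a:c = 2:64
Simplify by GCD: a:c = 1:32

1:32


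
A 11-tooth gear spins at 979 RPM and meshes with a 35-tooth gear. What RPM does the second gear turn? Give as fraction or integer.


Gear ratio: teeth_A * RPM_A = teeth_B * RPM_B
11 * 979 = 35 * RPM_B
10769 = 35 * RPM_B
RPM_B = 10769 / 35
RPM_B = 10769/35

10769/35


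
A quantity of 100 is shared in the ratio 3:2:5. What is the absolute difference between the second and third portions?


Total parts = 3 + 2 + 5 = 10
Value per part = 100 / 10 = 10
Shares: 3*10=30, 2*10=20, 5*10=50
Second share = 20, third share = 50
Difference = |20 - 50| = 30

30


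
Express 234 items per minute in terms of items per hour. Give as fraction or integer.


Converting from per minute to per hour
Rate = 234 items per minute
Multiply by 60: 234 * 60
= 14040 items per hour

14040


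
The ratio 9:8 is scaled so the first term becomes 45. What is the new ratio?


Original ratio: 9:8
First term target: 45
Scale factor = 45 / 9 = 5
Multiply second term: 8 * 5 = 40
Equivalent ratio = 45:40

45:40


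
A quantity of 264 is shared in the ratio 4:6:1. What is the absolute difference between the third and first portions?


Total parts = 4 + 6 + 1 = 11
Value per part = 264 / 11 = 24
Shares: 4*24=96, 6*24=144, 1*24=24
Third share = 24, first share = 96
Difference = |24 - 96| = 72

72


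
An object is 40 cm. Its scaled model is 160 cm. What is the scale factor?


Original length = 40 cm
Scaled length = 160 cm
Scale factor = 160 / 40
= 4

4


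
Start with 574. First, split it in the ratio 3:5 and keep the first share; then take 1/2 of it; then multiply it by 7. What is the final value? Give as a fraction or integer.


Start with 574.
Step 1: Split 3:5, first share = 574 * 3/8 = 861/4
Step 2: Take 1/2: 861/4 * 1/2 = 861/8
Step 3: Multiply by 7: 861/8 * 7 = 6027/8
Final result = 6027/8

6027/8


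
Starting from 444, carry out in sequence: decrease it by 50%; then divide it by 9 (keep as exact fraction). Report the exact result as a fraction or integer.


Start with 444.
Step 1: Decrease by 50%: 444 * 50/100 = 222
Step 2: Divide by 9: 222 / 9 = 74/3
Final result = 74/3

74/3


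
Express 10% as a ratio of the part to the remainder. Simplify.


Part = 10%, Remainder = 90%
Ratio = 10:90
GCD(10, 90) = 10
Simplify: 1:9 = 1:9

1:9


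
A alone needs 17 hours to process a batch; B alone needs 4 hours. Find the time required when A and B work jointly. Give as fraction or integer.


Rate of A = 1/17 job per hour
Rate of B = 1/4 job per hour
Combined rate = 1/17 + 1/4
Find common denominator: (4 + 17)/(17*4) = 21/68
Combined rate = 21/68 job per hour
Time together = 1 / (21/68) = 68/21 hours

68/21


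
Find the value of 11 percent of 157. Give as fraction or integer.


Compute 11% of 157
Convert percentage: 11% = 11/100
Multiply: 157 * 11/100
= 1727/100
= 1727/100

1727/100


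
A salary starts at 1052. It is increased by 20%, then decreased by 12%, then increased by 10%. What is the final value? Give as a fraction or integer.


Start: 1052
Step 1: increase by 20% => multiply by 120/100
  1052 * 120/100 = 6312/5
Step 2: decrease by 12% => multiply by 88/100
  6312/5 * 88/100 = 138864/125
Step 3: increase by 10% => multiply by 110/100
  138864/125 * 110/100 = 763752/625
Final value = 763752/625

763752/625


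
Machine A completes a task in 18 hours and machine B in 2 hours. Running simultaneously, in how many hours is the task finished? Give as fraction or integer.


Rate of A = 1/18 job per hour
Rate of B = 1/2 job per hour
Combined rate = 1/18 + 1/2
Find common denominator: (2 + 18)/(18*2) = 20/36
Combined rate = 5/9 job per hour
Time together = 1 / (5/9) = 9/5 hours

9/5


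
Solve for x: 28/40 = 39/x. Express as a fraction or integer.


Setting up: 28/40 = 39/x
Cross multiply: 28 * x = 40 * 39
28x = 1560
x = 1560/28
x = 390/7

390/7


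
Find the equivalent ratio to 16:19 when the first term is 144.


Original ratio: 16:19
First term target: 144
Scale factor = 144 / 16 = 9
Multiply second term: 19 * 9 = 171
Equivalent ratio = 144:171

144:171


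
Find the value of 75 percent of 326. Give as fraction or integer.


Compute 75% of 326
Convert percentage: 75% = 75/100
Multiply: 326 * 75/100
= 24450/100
= 489/2

489/2


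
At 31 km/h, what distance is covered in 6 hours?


Using distance = speed * time
Speed = 31 km/h
Time = 6 hours
Distance = 31 * 6
= 186 km

186


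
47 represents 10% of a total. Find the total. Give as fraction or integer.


Given: 47 is 10% of the whole
Set up: 47 = 10/100 * whole
whole = 47 * 100 / 10
whole = 4700 / 10
whole = 470

470


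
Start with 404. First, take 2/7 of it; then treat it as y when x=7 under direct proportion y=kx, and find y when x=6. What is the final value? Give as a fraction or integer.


Start with 404.
Step 1: Take 2/7: 404 * 2/7 = 808/7
Step 2: Direct prop: k = (808/7)/7; new y = k*6 = 808/7*6/7 = 4848/49
Final result = 4848/49

4848/49


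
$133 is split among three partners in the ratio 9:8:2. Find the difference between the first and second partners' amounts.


Total parts = 9 + 8 + 2 = 19
Value per part = 133 / 19 = 7
Shares: 9*7=63, 8*7=56, 2*7=14
First share = 63, second share = 56
Difference = |63 - 56| = 7

7


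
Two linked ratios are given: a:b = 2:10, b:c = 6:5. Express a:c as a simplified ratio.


Given a:b = 2:10 and b:c = 6:5
Make b consistent. Multiply first ratio by 6: a:b = 12:60
Multiply second ratio by 10: b:c = 60:50
Now b = 60 in both, so a:b:c = 12:60:50
Therefore a:c = 12:50
Simplify by GCD: a:c = 6:25

6:25


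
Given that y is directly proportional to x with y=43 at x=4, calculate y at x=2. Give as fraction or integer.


Direct proportion: y = kx
Find k: k = 43/4 = 43/4
Compute y at x=2: y = 43/4 * 2
y = 43/2

43/2


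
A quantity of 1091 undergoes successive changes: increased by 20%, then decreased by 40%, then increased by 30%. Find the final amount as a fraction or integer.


Start: 1091
Step 1: increase by 20% => multiply by 120/100
  1091 * 120/100 = 6546/5
Step 2: decrease by 40% => multiply by 60/100
  6546/5 * 60/100 = 19638/25
Step 3: increase by 30% => multiply by 130/100
  19638/25 * 130/100 = 127647/125
Final value = 127647/125

127647/125


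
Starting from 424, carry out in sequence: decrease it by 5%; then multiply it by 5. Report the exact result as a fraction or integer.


Start with 424.
Step 1: Decrease by 5%: 424 * 95/100 = 2014/5
Step 2: Multiply by 5: 2014/5 * 5 = 2014
Final result = 2014

2014


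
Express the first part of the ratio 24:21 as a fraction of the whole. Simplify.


Total parts = 24 + 21 = 45
First part fraction = 24/45
Simplify: 24/45 = 8/15

8/15


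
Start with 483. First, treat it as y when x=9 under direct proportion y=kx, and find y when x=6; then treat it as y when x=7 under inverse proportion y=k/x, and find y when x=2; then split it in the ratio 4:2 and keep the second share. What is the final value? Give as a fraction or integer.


Start with 483.
Step 1: Direct prop: k = (483)/9; new y = k*6 = 483*6/9 = 322
Step 2: Inverse prop: k = (322)*7; new y = k/2 = 322*7/2 = 1127
Step 3: Split 4:2, second share = 1127 * 2/6 = 1127/3
Final result = 1127/3

1127/3


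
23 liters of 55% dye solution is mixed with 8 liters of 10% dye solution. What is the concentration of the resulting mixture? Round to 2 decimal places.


Solute in mixture 1 = 55% of 23 L = 23*55/100 = 253/20 L
Solute in mixture 2 = 10% of 8 L = 8*10/100 = 4/5 L
Total solute = 253/20 + 4/5 = 269/20 L
Total volume = 23 + 8 = 31 L
Final concentration = 269/20/31 * 100 = 43.39%

43.39


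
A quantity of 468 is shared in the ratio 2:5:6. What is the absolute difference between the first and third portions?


Total parts = 2 + 5 + 6 = 13
Value per part = 468 / 13 = 36
Shares: 2*36=72, 5*36=180, 6*36=216
First share = 72, third share = 216
Difference = |72 - 216| = 144

144


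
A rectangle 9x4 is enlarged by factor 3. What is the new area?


Original dimensions: 9 x 4
Enlargement factor = 3
New width = 9 * 3 = 27
New height = 4 * 3 = 12
New area = 27 * 12 = 324

324


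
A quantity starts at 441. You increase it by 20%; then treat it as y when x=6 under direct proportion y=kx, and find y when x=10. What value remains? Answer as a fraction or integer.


Start with 441.
Step 1: Increase by 20%: 441 * 120/100 = 2646/5
Step 2: Direct prop: k = (2646/5)/6; new y = k*10 = 2646/5*10/6 = 882
Final result = 882

882


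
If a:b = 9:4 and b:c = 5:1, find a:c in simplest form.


Given a:b = 9:4 and b:c = 5:1
Make b consistent. Multiply first ratio by 5: a:b = 45:20
Multiply second ratio by 4: b:c = 20:4
Now b = 20 in both, so a:b:c = 45:20:4
Therefore a:c = 45:4
Simplify by GCD: a:c = 45:4

45:4


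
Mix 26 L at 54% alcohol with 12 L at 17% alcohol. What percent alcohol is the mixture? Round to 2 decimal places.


Solute in mixture 1 = 54% of 26 L = 26*54/100 = 351/25 L
Solute in mixture 2 = 17% of 12 L = 12*17/100 = 51/25 L
Total solute = 351/25 + 51/25 = 402/25 L
Total volume = 26 + 12 = 38 L
Final concentration = 402/25/38 * 100 = 42.32%

42.32


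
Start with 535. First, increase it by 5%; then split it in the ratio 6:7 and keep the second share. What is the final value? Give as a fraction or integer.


Start with 535.
Step 1: Increase by 5%: 535 * 105/100 = 2247/4
Step 2: Split 6:7, second share = 2247/4 * 7/13 = 15729/52
Final result = 15729/52

15729/52


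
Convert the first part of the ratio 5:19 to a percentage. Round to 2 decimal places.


Total parts = 5 + 19 = 24
First part fraction = 5/24
Percentage = (5/24) * 100
= 0.208333 * 100
= 20.83%

20.83


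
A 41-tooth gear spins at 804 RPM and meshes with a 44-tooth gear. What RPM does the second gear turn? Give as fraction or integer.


Gear ratio: teeth_A * RPM_A = teeth_B * RPM_B
41 * 804 = 44 * RPM_B
32964 = 44 * RPM_B
RPM_B = 32964 / 44
RPM_B = 8241/11

8241/11


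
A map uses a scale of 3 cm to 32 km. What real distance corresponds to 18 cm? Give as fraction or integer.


Map scale: 3 cm = 32 km
Measured distance on map = 18 cm
Set up proportion: 18 * 32 / 3
= 576 / 3
= 192 km

192


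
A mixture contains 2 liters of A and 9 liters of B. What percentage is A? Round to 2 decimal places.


Volume of A = 2 L
Volume of B = 9 L
Total volume = 2 + 9 = 11 L
Percentage of A = (2/11) * 100
= 18.18%

18.18


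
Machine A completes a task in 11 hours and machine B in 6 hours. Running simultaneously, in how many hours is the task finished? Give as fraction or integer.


Rate of A = 1/11 job per hour
Rate of B = 1/6 job per hour
Combined rate = 1/11 + 1/6
Find common denominator: (6 + 11)/(11*6) = 17/66
Combined rate = 17/66 job per hour
Time together = 1 / (17/66) = 66/17 hours

66/17


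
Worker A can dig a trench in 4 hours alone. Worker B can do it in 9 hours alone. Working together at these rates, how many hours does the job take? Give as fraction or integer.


Rate of A = 1/4 job per hour
Rate of B = 1/9 job per hour
Combined rate = 1/4 + 1/9
Find common denominator: (9 + 4)/(4*9) = 13/36
Combined rate = 13/36 job per hour
Time together = 1 / (13/36) = 36/13 hours

36/13


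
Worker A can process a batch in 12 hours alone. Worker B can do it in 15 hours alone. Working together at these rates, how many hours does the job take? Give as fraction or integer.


Rate of A = 1/12 job per hour
Rate of B = 1/15 job per hour
Combined rate = 1/12 + 1/15
Find common denominator: (15 + 12)/(12*15) = 27/180
Combined rate = 3/20 job per hour
Time together = 1 / (3/20) = 20/3 hours

20/3


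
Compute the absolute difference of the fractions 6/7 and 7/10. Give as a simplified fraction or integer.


Simplify: 6/7 = 6/7 and 7/10 = 7/10
Find common denominator: LCD = 70
Convert: 60/70 and 49/70
Difference = |60 - 49|/70 = 11/70
Simplified = 11/70

11/70


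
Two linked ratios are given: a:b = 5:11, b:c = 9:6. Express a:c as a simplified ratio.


Given a:b = 5:11 and b:c = 9:6
Make b consistent. Multiply first ratio by 9: a:b = 45:99
Multiply second ratio by 11: b:c = 99:66
Now b = 99 in both, so a:b:c = 45:99:66
Therefore a:c = 45:66
Simplify by GCD: a:c = 15:22

15:22


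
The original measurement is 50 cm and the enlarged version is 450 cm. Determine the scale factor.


Original length = 50 cm
Scaled length = 450 cm
Scale factor = 450 / 50
= 9

9


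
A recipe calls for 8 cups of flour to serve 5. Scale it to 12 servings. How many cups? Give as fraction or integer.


Original: 8 cups for 5 servings
Target servings = 12
Scaling factor = 12/5
New amount = 8 * 12/5
= 96/5
= 96/5 cups

96/5


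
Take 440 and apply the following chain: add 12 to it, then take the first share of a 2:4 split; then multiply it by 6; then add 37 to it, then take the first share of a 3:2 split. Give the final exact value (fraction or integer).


Start with 440.
Step 1: Add 12: 440+12=452; split 2:4 first = 452*2/6 = 452/3
Step 2: Multiply by 6: 452/3 * 6 = 904
Step 3: Add 37: 904+37=941; split 3:2 first = 941*3/5 = 2823/5
Final result = 2823/5

2823/5


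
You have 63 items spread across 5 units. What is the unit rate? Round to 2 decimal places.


Total items = 63
Number of units = 5
Unit rate = 63 / 5
= 12.60 items per unit

12.60


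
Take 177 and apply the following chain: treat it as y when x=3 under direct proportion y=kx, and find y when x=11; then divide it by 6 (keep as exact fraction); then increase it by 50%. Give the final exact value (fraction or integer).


Start with 177.
Step 1: Direct prop: k = (177)/3; new y = k*11 = 177*11/3 = 649
Step 2: Divide by 6: 649 / 6 = 649/6
Step 3: Increase by 50%: 649/6 * 150/100 = 649/4
Final result = 649/4

649/4


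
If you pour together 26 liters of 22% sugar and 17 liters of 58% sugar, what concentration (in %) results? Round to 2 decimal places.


Solute in mixture 1 = 22% of 26 L = 26*22/100 = 143/25 L
Solute in mixture 2 = 58% of 17 L = 17*58/100 = 493/50 L
Total solute = 143/25 + 493/50 = 779/50 L
Total volume = 26 + 17 = 43 L
Final concentration = 779/50/43 * 100 = 36.23%

36.23


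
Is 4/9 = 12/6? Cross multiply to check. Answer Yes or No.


Cross multiply to check 4/9 = 12/6
Left cross product: 4 * 6 = 24
Right cross product: 9 * 12 = 108
24 != 108
Not equal, so proportions differ => No

No


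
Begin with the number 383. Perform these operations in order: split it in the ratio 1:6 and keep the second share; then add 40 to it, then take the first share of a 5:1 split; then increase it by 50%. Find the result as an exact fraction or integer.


Start with 383.
Step 1: Split 1:6, second share = 383 * 6/7 = 2298/7
Step 2: Add 40: 2298/7+40=2578/7; split 5:1 first = 2578/7*5/6 = 6445/21
Step 3: Increase by 50%: 6445/21 * 150/100 = 6445/14
Final result = 6445/14

6445/14


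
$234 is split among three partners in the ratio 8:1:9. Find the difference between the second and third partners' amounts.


Total parts = 8 + 1 + 9 = 18
Value per part = 234 / 18 = 13
Shares: 8*13=104, 1*13=13, 9*13=117
Second share = 13, third share = 117
Difference = |13 - 117| = 104

104


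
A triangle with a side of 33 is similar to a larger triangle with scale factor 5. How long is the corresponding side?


Similar triangles have proportional sides
Scale factor = 5
Smaller side = 33
Corresponding larger side = 33 * 5
= 165

165


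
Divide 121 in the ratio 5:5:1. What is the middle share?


Ratio = 5:5:1
Total parts = 5 + 5 + 1 = 11
Value per part = 121 / 11 = 11
First share = 5 * 11 = 55
Middle share = 5 * 11 = 55
Third share = 1 * 11 = 11

55


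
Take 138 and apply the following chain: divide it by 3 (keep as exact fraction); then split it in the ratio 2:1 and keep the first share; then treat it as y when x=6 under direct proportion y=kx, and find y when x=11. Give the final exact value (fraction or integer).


Start with 138.
Step 1: Divide by 3: 138 / 3 = 46
Step 2: Split 2:1, first share = 46 * 2/3 = 92/3
Step 3: Direct prop: k = (92/3)/6; new y = k*11 = 92/3*11/6 = 506/9
Final result = 506/9

506/9


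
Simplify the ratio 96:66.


Find GCD(96, 66)
GCD = 6
Divide both by 6: 96/6 = 16, 66/6 = 11
Simplified ratio = 16:11

16:11


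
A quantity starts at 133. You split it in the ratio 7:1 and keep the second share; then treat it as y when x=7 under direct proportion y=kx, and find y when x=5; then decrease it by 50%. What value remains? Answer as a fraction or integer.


Start with 133.
Step 1: Split 7:1, second share = 133 * 1/8 = 133/8
Step 2: Direct prop: k = (133/8)/7; new y = k*5 = 133/8*5/7 = 95/8
Step 3: Decrease by 50%: 95/8 * 50/100 = 95/16
Final result = 95/16

95/16


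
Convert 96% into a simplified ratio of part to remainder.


Part = 96%, Remainder = 4%
Ratio = 96:4
GCD(96, 4) = 4
Simplify: 24:1 = 24:1

24:1


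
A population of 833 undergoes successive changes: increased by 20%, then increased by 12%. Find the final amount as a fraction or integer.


Start: 833
Step 1: increase by 20% => multiply by 120/100
  833 * 120/100 = 4998/5
Step 2: increase by 12% => multiply by 112/100
  4998/5 * 112/100 = 139944/125
Final value = 139944/125

139944/125


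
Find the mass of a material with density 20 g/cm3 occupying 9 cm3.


Using mass = density * volume
Density = 20 g/cm3
Volume = 9 cm3
Mass = 20 * 9
= 180 g

180


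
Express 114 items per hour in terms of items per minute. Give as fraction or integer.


Converting from per hour to per minute
Rate = 114 items per hour
Divide by 60: 114/60
= 19/10 items per minute

19/10


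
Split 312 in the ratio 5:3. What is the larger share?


Total parts = 5 + 3 = 8
Value per part = 312 / 8 = 39
First share = 5 * 39 = 195
Second share = 3 * 39 = 117
Larger share = 195

195


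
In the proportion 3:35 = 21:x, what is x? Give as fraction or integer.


Setting up: 3/35 = 21/x
Cross multiply: 3 * x = 35 * 21
3x = 735
x = 735/3
x = 245

245


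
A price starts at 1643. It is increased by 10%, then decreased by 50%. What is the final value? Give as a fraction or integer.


Start: 1643
Step 1: increase by 10% => multiply by 110/100
  1643 * 110/100 = 18073/10
Step 2: decrease by 50% => multiply by 50/100
  18073/10 * 50/100 = 18073/20
Final value = 18073/20

18073/20


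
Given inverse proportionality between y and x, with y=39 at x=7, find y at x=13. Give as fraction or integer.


Inverse proportion: y = k/x
Find k: k = 7 * 39 = 273
Compute y at x=13: y = 273/13
y = 21

21


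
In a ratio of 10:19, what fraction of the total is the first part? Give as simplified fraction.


Total parts = 10 + 19 = 29
First part fraction = 10/29
Simplify: 10/29 = 10/29

10/29


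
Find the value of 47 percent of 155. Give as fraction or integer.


Compute 47% of 155
Convert percentage: 47% = 47/100
Multiply: 155 * 47/100
= 7285/100
= 1457/20

1457/20


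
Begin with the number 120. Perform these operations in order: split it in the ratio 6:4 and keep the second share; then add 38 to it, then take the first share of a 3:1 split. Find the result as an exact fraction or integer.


Start with 120.
Step 1: Split 6:4, second share = 120 * 4/10 = 48
Step 2: Add 38: 48+38=86; split 3:1 first = 86*3/4 = 129/2
Final result = 129/2

129/2


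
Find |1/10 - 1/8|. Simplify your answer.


Simplify: 1/10 = 1/10 and 1/8 = 1/8
Find common denominator: LCD = 40
Convert: 4/40 and 5/40
Difference = |4 - 5|/40 = 1/40
Simplified = 1/40

1/40


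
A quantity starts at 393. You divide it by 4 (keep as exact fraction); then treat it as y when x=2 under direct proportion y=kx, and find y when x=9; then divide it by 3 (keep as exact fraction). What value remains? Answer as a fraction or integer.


Start with 393.
Step 1: Divide by 4: 393 / 4 = 393/4
Step 2: Direct prop: k = (393/4)/2; new y = k*9 = 393/4*9/2 = 3537/8
Step 3: Divide by 3: 3537/8 / 3 = 1179/8
Final result = 1179/8

1179/8


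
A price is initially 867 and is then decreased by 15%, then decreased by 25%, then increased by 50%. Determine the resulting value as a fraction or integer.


Start: 867
Step 1: decrease by 15% => multiply by 85/100
  867 * 85/100 = 14739/20
Step 2: decrease by 25% => multiply by 75/100
  14739/20 * 75/100 = 44217/80
Step 3: increase by 50% => multiply by 150/100
  44217/80 * 150/100 = 132651/160
Final value = 132651/160

132651/160


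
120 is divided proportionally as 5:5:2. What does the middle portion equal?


Ratio = 5:5:2
Total parts = 5 + 5 + 2 = 12
Value per part = 120 / 12 = 10
First share = 5 * 10 = 50
Middle share = 5 * 10 = 50
Third share = 2 * 10 = 20

50


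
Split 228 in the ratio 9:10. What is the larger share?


Total parts = 9 + 10 = 19
Value per part = 228 / 19 = 12
First share = 9 * 12 = 108
Second share = 10 * 12 = 120
Larger share = 120

120


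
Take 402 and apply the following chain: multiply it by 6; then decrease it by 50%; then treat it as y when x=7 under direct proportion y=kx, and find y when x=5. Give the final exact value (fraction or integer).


Start with 402.
Step 1: Multiply by 6: 402 * 6 = 2412
Step 2: Decrease by 50%: 2412 * 50/100 = 1206
Step 3: Direct prop: k = (1206)/7; new y = k*5 = 1206*5/7 = 6030/7
Final result = 6030/7

6030/7


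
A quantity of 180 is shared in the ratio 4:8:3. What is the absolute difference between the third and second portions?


Total parts = 4 + 8 + 3 = 15
Value per part = 180 / 15 = 12
Shares: 4*12=48, 8*12=96, 3*12=36
Third share = 36, second share = 96
Difference = |36 - 96| = 60

60


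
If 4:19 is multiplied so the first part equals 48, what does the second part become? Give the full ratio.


Original ratio: 4:19
First term target: 48
Scale factor = 48 / 4 = 12
Multiply second term: 19 * 12 = 228
Equivalent ratio = 48:228

48:228


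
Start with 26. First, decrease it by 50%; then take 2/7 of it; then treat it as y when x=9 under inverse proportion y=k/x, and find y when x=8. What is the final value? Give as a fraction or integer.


Start with 26.
Step 1: Decrease by 50%: 26 * 50/100 = 13
Step 2: Take 2/7: 13 * 2/7 = 26/7
Step 3: Inverse prop: k = (26/7)*9; new y = k/8 = 26/7*9/8 = 117/28
Final result = 117/28

117/28


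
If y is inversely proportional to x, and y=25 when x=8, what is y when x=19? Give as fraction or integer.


Inverse proportion: y = k/x
Find k: k = 8 * 25 = 200
Compute y at x=19: y = 200/19
y = 200/19

200/19


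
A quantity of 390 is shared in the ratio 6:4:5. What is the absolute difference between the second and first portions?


Total parts = 6 + 4 + 5 = 15
Value per part = 390 / 15 = 26
Shares: 6*26=156, 4*26=104, 5*26=130
Second share = 104, first share = 156
Difference = |104 - 156| = 52

52
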